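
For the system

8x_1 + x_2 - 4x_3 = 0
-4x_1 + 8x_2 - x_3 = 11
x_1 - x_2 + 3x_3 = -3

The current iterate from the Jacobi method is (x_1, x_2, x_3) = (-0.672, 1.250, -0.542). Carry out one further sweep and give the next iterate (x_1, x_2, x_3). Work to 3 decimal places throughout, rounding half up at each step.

(-0.427, 0.971, -0.359)

One sweep:
  x_1 = (0 - (1)·1.250 - (-4)·-0.542) / (8) = -0.427
  x_2 = (11 - (-4)·-0.672 - (-1)·-0.542) / (8) = 0.971
  x_3 = (-3 - (1)·-0.672 - (-1)·1.250) / (3) = -0.359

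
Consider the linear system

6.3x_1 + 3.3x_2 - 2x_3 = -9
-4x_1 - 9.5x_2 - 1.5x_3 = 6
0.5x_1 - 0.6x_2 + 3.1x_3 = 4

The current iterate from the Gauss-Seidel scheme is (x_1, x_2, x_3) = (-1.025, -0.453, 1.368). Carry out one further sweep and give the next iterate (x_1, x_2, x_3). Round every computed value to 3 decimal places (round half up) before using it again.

(-0.757, -0.529, 1.310)

One sweep:
  x_1 = (-9 - (3.3)·-0.453 - (-2)·1.368) / (6.3) = -0.757
  x_2 = (6 - (-4)·-0.757 - (-1.5)·1.368) / (-9.5) = -0.529
  x_3 = (4 - (0.5)·-0.757 - (-0.6)·-0.529) / (3.1) = 1.310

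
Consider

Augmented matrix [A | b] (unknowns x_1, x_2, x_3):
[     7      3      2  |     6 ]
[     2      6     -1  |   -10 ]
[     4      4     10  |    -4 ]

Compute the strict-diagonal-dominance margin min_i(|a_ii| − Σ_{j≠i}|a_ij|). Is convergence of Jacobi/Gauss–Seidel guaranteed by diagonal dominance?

2

row 1: |7| − (3+2) = 2
row 2: |6| − (2+1) = 3
row 3: |10| − (4+4) = 2
minimum over rows = 2 → strictly diagonally dominant (convergence guaranteed)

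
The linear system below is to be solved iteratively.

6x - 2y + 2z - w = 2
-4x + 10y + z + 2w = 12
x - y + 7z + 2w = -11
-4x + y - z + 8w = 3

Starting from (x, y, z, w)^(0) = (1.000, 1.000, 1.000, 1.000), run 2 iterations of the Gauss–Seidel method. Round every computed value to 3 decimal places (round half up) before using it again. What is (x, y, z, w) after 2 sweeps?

(1.335, 1.858, -1.573, 0.614)

Iteration 1:
  x = (2 - (-2)·1.000 - (2)·1.000 - (-1)·1.000) / (6) = 0.500
  y = (12 - (-4)·0.500 - (1)·1.000 - (2)·1.000) / (10) = 1.100
  z = (-11 - (1)·0.500 - (-1)·1.100 - (2)·1.000) / (7) = -1.771
  w = (3 - (-4)·0.500 - (1)·1.100 - (-1)·-1.771) / (8) = 0.266
Iteration 2:
  x = (2 - (-2)·1.100 - (2)·-1.771 - (-1)·0.266) / (6) = 1.335
  y = (12 - (-4)·1.335 - (1)·-1.771 - (2)·0.266) / (10) = 1.858
  z = (-11 - (1)·1.335 - (-1)·1.858 - (2)·0.266) / (7) = -1.573
  w = (3 - (-4)·1.335 - (1)·1.858 - (-1)·-1.573) / (8) = 0.614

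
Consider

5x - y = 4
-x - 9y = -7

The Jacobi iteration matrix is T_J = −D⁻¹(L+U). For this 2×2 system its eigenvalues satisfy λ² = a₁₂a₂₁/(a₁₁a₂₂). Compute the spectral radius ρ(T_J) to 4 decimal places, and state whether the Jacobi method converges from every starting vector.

a₁₂a₂₁/(a₁₁a₂₂) = (-1)·(-1) / ((5)·(-9)) = -0.022222
ρ = √|-0.022222| = √0.022222 = 0.1491
ρ < 1, so Jacobi converges

0.1491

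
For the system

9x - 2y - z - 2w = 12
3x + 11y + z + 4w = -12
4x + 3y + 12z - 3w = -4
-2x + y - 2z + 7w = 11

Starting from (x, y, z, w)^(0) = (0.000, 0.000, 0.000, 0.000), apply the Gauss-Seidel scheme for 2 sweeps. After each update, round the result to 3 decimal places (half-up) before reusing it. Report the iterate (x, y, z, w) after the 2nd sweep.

(1.418, -2.183, 0.250, 2.360)

Iteration 1:
  x = (12 - (-2)·0.000 - (-1)·0.000 - (-2)·0.000) / (9) = 1.333
  y = (-12 - (3)·1.333 - (1)·0.000 - (4)·0.000) / (11) = -1.454
  z = (-4 - (4)·1.333 - (3)·-1.454 - (-3)·0.000) / (12) = -0.414
  w = (11 - (-2)·1.333 - (1)·-1.454 - (-2)·-0.414) / (7) = 2.042
Iteration 2:
  x = (12 - (-2)·-1.454 - (-1)·-0.414 - (-2)·2.042) / (9) = 1.418
  y = (-12 - (3)·1.418 - (1)·-0.414 - (4)·2.042) / (11) = -2.183
  z = (-4 - (4)·1.418 - (3)·-2.183 - (-3)·2.042) / (12) = 0.250
  w = (11 - (-2)·1.418 - (1)·-2.183 - (-2)·0.250) / (7) = 2.360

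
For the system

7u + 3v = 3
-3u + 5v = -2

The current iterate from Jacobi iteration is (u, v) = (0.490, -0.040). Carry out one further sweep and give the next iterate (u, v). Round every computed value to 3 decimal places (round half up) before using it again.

One sweep:
  u = (3 - (3)·-0.040) / (7) = 0.446
  v = (-2 - (-3)·0.490) / (5) = -0.106

(0.446, -0.106)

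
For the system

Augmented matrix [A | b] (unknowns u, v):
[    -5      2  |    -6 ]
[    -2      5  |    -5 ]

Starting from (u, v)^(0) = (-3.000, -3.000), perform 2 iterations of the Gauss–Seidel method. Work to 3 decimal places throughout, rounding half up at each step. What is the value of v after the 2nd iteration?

Iteration 1:
  u = (-6 - (2)·-3.000) / (-5) = 0.000
  v = (-5 - (-2)·0.000) / (5) = -1.000
Iteration 2:
  u = (-6 - (2)·-1.000) / (-5) = 0.800
  v = (-5 - (-2)·0.800) / (5) = -0.680

-0.680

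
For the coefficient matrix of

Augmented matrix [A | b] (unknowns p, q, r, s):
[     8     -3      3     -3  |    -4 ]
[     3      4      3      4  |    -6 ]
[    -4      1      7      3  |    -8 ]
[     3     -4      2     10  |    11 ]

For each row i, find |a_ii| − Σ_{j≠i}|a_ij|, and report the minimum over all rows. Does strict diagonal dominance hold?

row 1: |8| − (3+3+3) = -1
row 2: |4| − (3+3+4) = -6
row 3: |7| − (4+1+3) = -1
row 4: |10| − (3+4+2) = 1
minimum over rows = -6 → not strictly diagonally dominant

-6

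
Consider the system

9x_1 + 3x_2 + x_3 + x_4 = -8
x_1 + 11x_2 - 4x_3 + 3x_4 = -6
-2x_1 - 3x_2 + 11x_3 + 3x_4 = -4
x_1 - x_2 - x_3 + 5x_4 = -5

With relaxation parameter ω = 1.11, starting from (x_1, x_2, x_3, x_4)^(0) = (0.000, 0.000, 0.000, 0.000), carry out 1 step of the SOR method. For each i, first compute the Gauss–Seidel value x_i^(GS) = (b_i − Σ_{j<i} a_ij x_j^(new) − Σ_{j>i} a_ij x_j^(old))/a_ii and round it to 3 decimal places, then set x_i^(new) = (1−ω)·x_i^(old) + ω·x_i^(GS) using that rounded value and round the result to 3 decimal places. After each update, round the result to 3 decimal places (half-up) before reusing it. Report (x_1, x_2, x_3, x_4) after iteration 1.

Iteration 1:
  x_1: GS value = (-8 - (3)·0.000 - (1)·0.000 - (1)·0.000) / (9) = -0.889;  x_1 ← (1−ω)·0.000 + ω·-0.889 = -0.987
  x_2: GS value = (-6 - (1)·-0.987 - (-4)·0.000 - (3)·0.000) / (11) = -0.456;  x_2 ← (1−ω)·0.000 + ω·-0.456 = -0.506
  x_3: GS value = (-4 - (-2)·-0.987 - (-3)·-0.506 - (3)·0.000) / (11) = -0.681;  x_3 ← (1−ω)·0.000 + ω·-0.681 = -0.756
  x_4: GS value = (-5 - (1)·-0.987 - (-1)·-0.506 - (-1)·-0.756) / (5) = -1.055;  x_4 ← (1−ω)·0.000 + ω·-1.055 = -1.171

(-0.987, -0.506, -0.756, -1.171)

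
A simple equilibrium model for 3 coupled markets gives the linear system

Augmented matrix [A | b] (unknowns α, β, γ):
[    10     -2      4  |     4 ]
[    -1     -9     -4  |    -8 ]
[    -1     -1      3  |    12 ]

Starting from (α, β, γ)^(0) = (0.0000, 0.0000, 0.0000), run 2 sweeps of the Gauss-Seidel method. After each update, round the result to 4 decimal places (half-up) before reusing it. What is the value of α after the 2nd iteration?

Iteration 1:
  α = (4 - (-2)·0.0000 - (4)·0.0000) / (10) = 0.4000
  β = (-8 - (-1)·0.4000 - (-4)·0.0000) / (-9) = 0.8444
  γ = (12 - (-1)·0.4000 - (-1)·0.8444) / (3) = 4.4148
Iteration 2:
  α = (4 - (-2)·0.8444 - (4)·4.4148) / (10) = -1.1970
  β = (-8 - (-1)·-1.1970 - (-4)·4.4148) / (-9) = -0.9402
  γ = (12 - (-1)·-1.1970 - (-1)·-0.9402) / (3) = 3.2876

-1.1970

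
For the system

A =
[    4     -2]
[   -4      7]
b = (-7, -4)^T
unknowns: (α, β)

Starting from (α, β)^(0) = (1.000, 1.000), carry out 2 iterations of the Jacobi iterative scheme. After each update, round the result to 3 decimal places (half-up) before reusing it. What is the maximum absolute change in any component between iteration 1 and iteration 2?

Iteration 1:
  α = (-7 - (-2)·1.000) / (4) = -1.250
  β = (-4 - (-4)·1.000) / (7) = 0.000
Iteration 2:
  α = (-7 - (-2)·0.000) / (4) = -1.750
  β = (-4 - (-4)·-1.250) / (7) = -1.286
Change: (-0.500, -1.286) → max |·| = 1.286

1.286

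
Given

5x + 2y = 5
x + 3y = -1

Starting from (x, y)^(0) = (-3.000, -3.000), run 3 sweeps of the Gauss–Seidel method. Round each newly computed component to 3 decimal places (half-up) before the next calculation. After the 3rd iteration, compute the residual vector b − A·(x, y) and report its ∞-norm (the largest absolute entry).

Iteration 1:
  x = (5 - (2)·-3.000) / (5) = 2.200
  y = (-1 - (1)·2.200) / (3) = -1.067
Iteration 2:
  x = (5 - (2)·-1.067) / (5) = 1.427
  y = (-1 - (1)·1.427) / (3) = -0.809
Iteration 3:
  x = (5 - (2)·-0.809) / (5) = 1.324
  y = (-1 - (1)·1.324) / (3) = -0.775
Residual b − A·x = (-0.070, 0.001); ∞-norm = 0.070

0.070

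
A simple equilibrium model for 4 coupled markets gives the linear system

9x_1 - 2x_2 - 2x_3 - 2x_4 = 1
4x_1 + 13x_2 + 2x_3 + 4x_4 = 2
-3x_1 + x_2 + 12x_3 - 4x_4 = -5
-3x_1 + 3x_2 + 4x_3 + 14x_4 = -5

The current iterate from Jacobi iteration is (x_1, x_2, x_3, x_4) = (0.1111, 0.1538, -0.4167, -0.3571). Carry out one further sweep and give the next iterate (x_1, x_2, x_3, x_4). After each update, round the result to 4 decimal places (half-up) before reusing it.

One sweep:
  x_1 = (1 - (-2)·0.1538 - (-2)·-0.4167 - (-2)·-0.3571) / (9) = -0.0267
  x_2 = (2 - (4)·0.1111 - (2)·-0.4167 - (4)·-0.3571) / (13) = 0.2936
  x_3 = (-5 - (-3)·0.1111 - (1)·0.1538 - (-4)·-0.3571) / (12) = -0.5207
  x_4 = (-5 - (-3)·0.1111 - (3)·0.1538 - (4)·-0.4167) / (14) = -0.2472

(-0.0267, 0.2936, -0.5207, -0.2472)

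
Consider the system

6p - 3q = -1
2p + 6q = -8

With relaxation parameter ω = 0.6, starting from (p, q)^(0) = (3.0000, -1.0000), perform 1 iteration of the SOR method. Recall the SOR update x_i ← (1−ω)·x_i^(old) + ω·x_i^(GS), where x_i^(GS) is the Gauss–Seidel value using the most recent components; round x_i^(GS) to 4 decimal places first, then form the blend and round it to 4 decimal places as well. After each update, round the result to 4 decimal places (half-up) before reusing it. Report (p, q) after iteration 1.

(0.8000, -1.3600)

Iteration 1:
  p: GS value = (-1 - (-3)·-1.0000) / (6) = -0.6667;  p ← (1−ω)·3.0000 + ω·-0.6667 = 0.8000
  q: GS value = (-8 - (2)·0.8000) / (6) = -1.6000;  q ← (1−ω)·-1.0000 + ω·-1.6000 = -1.3600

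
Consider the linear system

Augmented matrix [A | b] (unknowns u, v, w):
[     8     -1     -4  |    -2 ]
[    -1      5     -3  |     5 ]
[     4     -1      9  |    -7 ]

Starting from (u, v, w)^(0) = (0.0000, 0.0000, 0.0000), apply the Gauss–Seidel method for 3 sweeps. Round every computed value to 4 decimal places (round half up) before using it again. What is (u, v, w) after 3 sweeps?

Iteration 1:
  u = (-2 - (-1)·0.0000 - (-4)·0.0000) / (8) = -0.2500
  v = (5 - (-1)·-0.2500 - (-3)·0.0000) / (5) = 0.9500
  w = (-7 - (4)·-0.2500 - (-1)·0.9500) / (9) = -0.5611
Iteration 2:
  u = (-2 - (-1)·0.9500 - (-4)·-0.5611) / (8) = -0.4118
  v = (5 - (-1)·-0.4118 - (-3)·-0.5611) / (5) = 0.5810
  w = (-7 - (4)·-0.4118 - (-1)·0.5810) / (9) = -0.5302
Iteration 3:
  u = (-2 - (-1)·0.5810 - (-4)·-0.5302) / (8) = -0.4425
  v = (5 - (-1)·-0.4425 - (-3)·-0.5302) / (5) = 0.5934
  w = (-7 - (4)·-0.4425 - (-1)·0.5934) / (9) = -0.5152

(-0.4425, 0.5934, -0.5152)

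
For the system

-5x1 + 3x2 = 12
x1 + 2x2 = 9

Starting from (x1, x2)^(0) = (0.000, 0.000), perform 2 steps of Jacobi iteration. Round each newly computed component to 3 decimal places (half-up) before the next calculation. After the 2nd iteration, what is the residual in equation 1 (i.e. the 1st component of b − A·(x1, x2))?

-3.600

Iteration 1:
  x1 = (12 - (3)·0.000) / (-5) = -2.400
  x2 = (9 - (1)·0.000) / (2) = 4.500
Iteration 2:
  x1 = (12 - (3)·4.500) / (-5) = 0.300
  x2 = (9 - (1)·-2.400) / (2) = 5.700
Residual b − A·x = (-3.600, -2.700)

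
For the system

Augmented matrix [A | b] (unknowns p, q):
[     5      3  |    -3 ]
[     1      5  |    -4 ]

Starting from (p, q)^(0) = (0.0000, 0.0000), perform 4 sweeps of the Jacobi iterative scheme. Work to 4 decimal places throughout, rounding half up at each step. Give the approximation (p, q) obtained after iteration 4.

Iteration 1:
  p = (-3 - (3)·0.0000) / (5) = -0.6000
  q = (-4 - (1)·0.0000) / (5) = -0.8000
Iteration 2:
  p = (-3 - (3)·-0.8000) / (5) = -0.1200
  q = (-4 - (1)·-0.6000) / (5) = -0.6800
Iteration 3:
  p = (-3 - (3)·-0.6800) / (5) = -0.1920
  q = (-4 - (1)·-0.1200) / (5) = -0.7760
Iteration 4:
  p = (-3 - (3)·-0.7760) / (5) = -0.1344
  q = (-4 - (1)·-0.1920) / (5) = -0.7616

(-0.1344, -0.7616)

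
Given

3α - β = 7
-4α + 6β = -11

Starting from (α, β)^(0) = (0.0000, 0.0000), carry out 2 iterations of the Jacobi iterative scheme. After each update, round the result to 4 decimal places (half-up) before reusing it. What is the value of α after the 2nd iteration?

Iteration 1:
  α = (7 - (-1)·0.0000) / (3) = 2.3333
  β = (-11 - (-4)·0.0000) / (6) = -1.8333
Iteration 2:
  α = (7 - (-1)·-1.8333) / (3) = 1.7222
  β = (-11 - (-4)·2.3333) / (6) = -0.2778

1.7222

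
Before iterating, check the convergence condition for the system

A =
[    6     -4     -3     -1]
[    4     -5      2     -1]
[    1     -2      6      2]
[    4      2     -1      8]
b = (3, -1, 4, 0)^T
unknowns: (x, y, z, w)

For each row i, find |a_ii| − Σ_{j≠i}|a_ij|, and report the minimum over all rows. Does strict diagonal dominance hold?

-2

row 1: |6| − (4+3+1) = -2
row 2: |-5| − (4+2+1) = -2
row 3: |6| − (1+2+2) = 1
row 4: |8| − (4+2+1) = 1
minimum over rows = -2 → not strictly diagonally dominant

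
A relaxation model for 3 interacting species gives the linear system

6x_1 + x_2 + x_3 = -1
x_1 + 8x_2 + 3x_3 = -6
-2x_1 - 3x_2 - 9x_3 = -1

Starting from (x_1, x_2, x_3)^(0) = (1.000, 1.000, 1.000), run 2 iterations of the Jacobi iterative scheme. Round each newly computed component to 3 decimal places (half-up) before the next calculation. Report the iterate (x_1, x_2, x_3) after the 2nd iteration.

Iteration 1:
  x_1 = (-1 - (1)·1.000 - (1)·1.000) / (6) = -0.500
  x_2 = (-6 - (1)·1.000 - (3)·1.000) / (8) = -1.250
  x_3 = (-1 - (-2)·1.000 - (-3)·1.000) / (-9) = -0.444
Iteration 2:
  x_1 = (-1 - (1)·-1.250 - (1)·-0.444) / (6) = 0.116
  x_2 = (-6 - (1)·-0.500 - (3)·-0.444) / (8) = -0.521
  x_3 = (-1 - (-2)·-0.500 - (-3)·-1.250) / (-9) = 0.639

(0.116, -0.521, 0.639)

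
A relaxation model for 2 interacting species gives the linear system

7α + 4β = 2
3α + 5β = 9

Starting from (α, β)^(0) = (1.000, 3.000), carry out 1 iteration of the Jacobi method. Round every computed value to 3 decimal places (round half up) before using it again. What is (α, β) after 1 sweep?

(-1.429, 1.200)

Iteration 1:
  α = (2 - (4)·3.000) / (7) = -1.429
  β = (9 - (3)·1.000) / (5) = 1.200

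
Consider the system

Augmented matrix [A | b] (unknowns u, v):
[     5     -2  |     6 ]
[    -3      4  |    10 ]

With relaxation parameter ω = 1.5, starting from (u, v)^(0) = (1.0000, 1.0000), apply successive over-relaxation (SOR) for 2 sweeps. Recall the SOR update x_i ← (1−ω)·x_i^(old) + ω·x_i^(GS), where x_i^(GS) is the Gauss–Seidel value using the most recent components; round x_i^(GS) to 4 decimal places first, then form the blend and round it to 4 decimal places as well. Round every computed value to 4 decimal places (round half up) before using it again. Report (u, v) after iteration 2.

Iteration 1:
  u: GS value = (6 - (-2)·1.0000) / (5) = 1.6000;  u ← (1−ω)·1.0000 + ω·1.6000 = 1.9000
  v: GS value = (10 - (-3)·1.9000) / (4) = 3.9250;  v ← (1−ω)·1.0000 + ω·3.9250 = 5.3875
Iteration 2:
  u: GS value = (6 - (-2)·5.3875) / (5) = 3.3550;  u ← (1−ω)·1.9000 + ω·3.3550 = 4.0825
  v: GS value = (10 - (-3)·4.0825) / (4) = 5.5619;  v ← (1−ω)·5.3875 + ω·5.5619 = 5.6491

(4.0825, 5.6491)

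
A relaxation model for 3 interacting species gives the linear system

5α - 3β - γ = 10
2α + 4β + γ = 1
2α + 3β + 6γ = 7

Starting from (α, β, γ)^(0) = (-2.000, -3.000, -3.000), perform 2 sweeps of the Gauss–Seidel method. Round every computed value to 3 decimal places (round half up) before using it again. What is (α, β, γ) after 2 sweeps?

(2.860, -1.355, 0.891)

Iteration 1:
  α = (10 - (-3)·-3.000 - (-1)·-3.000) / (5) = -0.400
  β = (1 - (2)·-0.400 - (1)·-3.000) / (4) = 1.200
  γ = (7 - (2)·-0.400 - (3)·1.200) / (6) = 0.700
Iteration 2:
  α = (10 - (-3)·1.200 - (-1)·0.700) / (5) = 2.860
  β = (1 - (2)·2.860 - (1)·0.700) / (4) = -1.355
  γ = (7 - (2)·2.860 - (3)·-1.355) / (6) = 0.891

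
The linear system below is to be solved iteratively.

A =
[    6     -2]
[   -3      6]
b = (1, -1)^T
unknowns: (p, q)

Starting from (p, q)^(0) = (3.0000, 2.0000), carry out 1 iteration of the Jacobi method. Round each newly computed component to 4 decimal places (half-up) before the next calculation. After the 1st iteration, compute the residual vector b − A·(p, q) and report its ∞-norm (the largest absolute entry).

Iteration 1:
  p = (1 - (-2)·2.0000) / (6) = 0.8333
  q = (-1 - (-3)·3.0000) / (6) = 1.3333
Residual b − A·x = (-1.3332, -6.4999); ∞-norm = 6.4999

6.4999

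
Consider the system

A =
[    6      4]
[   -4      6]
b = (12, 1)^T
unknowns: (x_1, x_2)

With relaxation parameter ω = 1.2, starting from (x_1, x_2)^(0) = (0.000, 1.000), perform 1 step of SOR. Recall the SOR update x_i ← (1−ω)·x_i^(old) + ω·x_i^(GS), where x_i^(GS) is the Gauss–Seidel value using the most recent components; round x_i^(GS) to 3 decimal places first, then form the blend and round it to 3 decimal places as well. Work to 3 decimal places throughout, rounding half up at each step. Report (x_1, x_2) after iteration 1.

(1.600, 1.280)

Iteration 1:
  x_1: GS value = (12 - (4)·1.000) / (6) = 1.333;  x_1 ← (1−ω)·0.000 + ω·1.333 = 1.600
  x_2: GS value = (1 - (-4)·1.600) / (6) = 1.233;  x_2 ← (1−ω)·1.000 + ω·1.233 = 1.280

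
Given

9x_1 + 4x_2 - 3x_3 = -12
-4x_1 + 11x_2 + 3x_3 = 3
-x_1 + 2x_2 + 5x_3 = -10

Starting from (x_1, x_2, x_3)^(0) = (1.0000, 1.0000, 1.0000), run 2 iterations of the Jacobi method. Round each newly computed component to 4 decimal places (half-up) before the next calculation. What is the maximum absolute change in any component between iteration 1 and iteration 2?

0.7839

Iteration 1:
  x_1 = (-12 - (4)·1.0000 - (-3)·1.0000) / (9) = -1.4444
  x_2 = (3 - (-4)·1.0000 - (3)·1.0000) / (11) = 0.3636
  x_3 = (-10 - (-1)·1.0000 - (2)·1.0000) / (5) = -2.2000
Iteration 2:
  x_1 = (-12 - (4)·0.3636 - (-3)·-2.2000) / (9) = -2.2283
  x_2 = (3 - (-4)·-1.4444 - (3)·-2.2000) / (11) = 0.3475
  x_3 = (-10 - (-1)·-1.4444 - (2)·0.3636) / (5) = -2.4343
Change: (-0.7839, -0.0161, -0.2343) → max |·| = 0.7839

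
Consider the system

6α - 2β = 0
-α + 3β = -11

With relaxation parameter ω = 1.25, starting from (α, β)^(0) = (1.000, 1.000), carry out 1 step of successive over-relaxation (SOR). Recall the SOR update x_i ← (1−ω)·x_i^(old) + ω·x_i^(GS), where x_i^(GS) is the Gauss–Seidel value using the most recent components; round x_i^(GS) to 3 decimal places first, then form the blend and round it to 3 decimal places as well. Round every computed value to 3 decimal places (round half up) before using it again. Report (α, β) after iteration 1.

Iteration 1:
  α: GS value = (0 - (-2)·1.000) / (6) = 0.333;  α ← (1−ω)·1.000 + ω·0.333 = 0.166
  β: GS value = (-11 - (-1)·0.166) / (3) = -3.611;  β ← (1−ω)·1.000 + ω·-3.611 = -4.764

(0.166, -4.764)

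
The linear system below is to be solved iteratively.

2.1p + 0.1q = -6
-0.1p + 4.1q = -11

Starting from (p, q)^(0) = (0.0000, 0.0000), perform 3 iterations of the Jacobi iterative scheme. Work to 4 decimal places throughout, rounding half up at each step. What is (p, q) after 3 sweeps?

(-2.7261, -2.7495)

Iteration 1:
  p = (-6 - (0.1)·0.0000) / (2.1) = -2.8571
  q = (-11 - (-0.1)·0.0000) / (4.1) = -2.6829
Iteration 2:
  p = (-6 - (0.1)·-2.6829) / (2.1) = -2.7294
  q = (-11 - (-0.1)·-2.8571) / (4.1) = -2.7526
Iteration 3:
  p = (-6 - (0.1)·-2.7526) / (2.1) = -2.7261
  q = (-11 - (-0.1)·-2.7294) / (4.1) = -2.7495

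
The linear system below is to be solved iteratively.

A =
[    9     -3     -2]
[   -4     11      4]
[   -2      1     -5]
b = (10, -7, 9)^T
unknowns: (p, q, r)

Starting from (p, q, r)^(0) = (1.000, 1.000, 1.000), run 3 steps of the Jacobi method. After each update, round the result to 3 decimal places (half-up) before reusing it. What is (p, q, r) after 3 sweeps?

Iteration 1:
  p = (10 - (-3)·1.000 - (-2)·1.000) / (9) = 1.667
  q = (-7 - (-4)·1.000 - (4)·1.000) / (11) = -0.636
  r = (9 - (-2)·1.000 - (1)·1.000) / (-5) = -2.000
Iteration 2:
  p = (10 - (-3)·-0.636 - (-2)·-2.000) / (9) = 0.455
  q = (-7 - (-4)·1.667 - (4)·-2.000) / (11) = 0.697
  r = (9 - (-2)·1.667 - (1)·-0.636) / (-5) = -2.594
Iteration 3:
  p = (10 - (-3)·0.697 - (-2)·-2.594) / (9) = 0.767
  q = (-7 - (-4)·0.455 - (4)·-2.594) / (11) = 0.472
  r = (9 - (-2)·0.455 - (1)·0.697) / (-5) = -1.843

(0.767, 0.472, -1.843)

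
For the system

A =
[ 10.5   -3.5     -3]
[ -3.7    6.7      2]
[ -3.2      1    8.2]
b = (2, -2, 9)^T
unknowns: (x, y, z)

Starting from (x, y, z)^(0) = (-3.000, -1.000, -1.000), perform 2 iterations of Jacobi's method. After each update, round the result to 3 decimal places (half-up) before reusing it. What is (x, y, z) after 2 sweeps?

(-0.348, -0.550, 1.132)

Iteration 1:
  x = (2 - (-3.5)·-1.000 - (-3)·-1.000) / (10.5) = -0.429
  y = (-2 - (-3.7)·-3.000 - (2)·-1.000) / (6.7) = -1.657
  z = (9 - (-3.2)·-3.000 - (1)·-1.000) / (8.2) = 0.049
Iteration 2:
  x = (2 - (-3.5)·-1.657 - (-3)·0.049) / (10.5) = -0.348
  y = (-2 - (-3.7)·-0.429 - (2)·0.049) / (6.7) = -0.550
  z = (9 - (-3.2)·-0.429 - (1)·-1.657) / (8.2) = 1.132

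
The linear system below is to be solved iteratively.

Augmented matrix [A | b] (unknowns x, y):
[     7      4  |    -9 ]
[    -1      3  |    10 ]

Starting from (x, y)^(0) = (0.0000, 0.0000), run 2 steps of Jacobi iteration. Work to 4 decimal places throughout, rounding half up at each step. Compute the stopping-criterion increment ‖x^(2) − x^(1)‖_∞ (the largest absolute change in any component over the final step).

Iteration 1:
  x = (-9 - (4)·0.0000) / (7) = -1.2857
  y = (10 - (-1)·0.0000) / (3) = 3.3333
Iteration 2:
  x = (-9 - (4)·3.3333) / (7) = -3.1905
  y = (10 - (-1)·-1.2857) / (3) = 2.9048
Change: (-1.9048, -0.4285) → max |·| = 1.9048

1.9048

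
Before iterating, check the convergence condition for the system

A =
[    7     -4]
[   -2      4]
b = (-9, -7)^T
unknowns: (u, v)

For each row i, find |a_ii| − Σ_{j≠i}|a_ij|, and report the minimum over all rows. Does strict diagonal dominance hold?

2

row 1: |7| − (4) = 3
row 2: |4| − (2) = 2
minimum over rows = 2 → strictly diagonally dominant (convergence guaranteed)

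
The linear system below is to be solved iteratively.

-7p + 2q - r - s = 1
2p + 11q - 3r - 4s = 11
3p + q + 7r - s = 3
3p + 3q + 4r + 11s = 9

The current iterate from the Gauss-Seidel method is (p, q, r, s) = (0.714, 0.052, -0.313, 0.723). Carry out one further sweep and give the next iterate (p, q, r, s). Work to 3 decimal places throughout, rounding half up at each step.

(-0.187, 1.212, 0.439, 0.379)

One sweep:
  p = (1 - (2)·0.052 - (-1)·-0.313 - (-1)·0.723) / (-7) = -0.187
  q = (11 - (2)·-0.187 - (-3)·-0.313 - (-4)·0.723) / (11) = 1.212
  r = (3 - (3)·-0.187 - (1)·1.212 - (-1)·0.723) / (7) = 0.439
  s = (9 - (3)·-0.187 - (3)·1.212 - (4)·0.439) / (11) = 0.379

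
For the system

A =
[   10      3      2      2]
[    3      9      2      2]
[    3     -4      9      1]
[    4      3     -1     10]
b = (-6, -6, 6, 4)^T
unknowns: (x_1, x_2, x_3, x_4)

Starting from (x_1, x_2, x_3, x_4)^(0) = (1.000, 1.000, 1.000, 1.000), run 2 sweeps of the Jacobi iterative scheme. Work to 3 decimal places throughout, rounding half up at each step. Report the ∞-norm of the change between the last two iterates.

Iteration 1:
  x_1 = (-6 - (3)·1.000 - (2)·1.000 - (2)·1.000) / (10) = -1.300
  x_2 = (-6 - (3)·1.000 - (2)·1.000 - (2)·1.000) / (9) = -1.444
  x_3 = (6 - (3)·1.000 - (-4)·1.000 - (1)·1.000) / (9) = 0.667
  x_4 = (4 - (4)·1.000 - (3)·1.000 - (-1)·1.000) / (10) = -0.200
Iteration 2:
  x_1 = (-6 - (3)·-1.444 - (2)·0.667 - (2)·-0.200) / (10) = -0.260
  x_2 = (-6 - (3)·-1.300 - (2)·0.667 - (2)·-0.200) / (9) = -0.337
  x_3 = (6 - (3)·-1.300 - (-4)·-1.444 - (1)·-0.200) / (9) = 0.480
  x_4 = (4 - (4)·-1.300 - (3)·-1.444 - (-1)·0.667) / (10) = 1.420
Change: (1.040, 1.107, -0.187, 1.620) → max |·| = 1.620

1.620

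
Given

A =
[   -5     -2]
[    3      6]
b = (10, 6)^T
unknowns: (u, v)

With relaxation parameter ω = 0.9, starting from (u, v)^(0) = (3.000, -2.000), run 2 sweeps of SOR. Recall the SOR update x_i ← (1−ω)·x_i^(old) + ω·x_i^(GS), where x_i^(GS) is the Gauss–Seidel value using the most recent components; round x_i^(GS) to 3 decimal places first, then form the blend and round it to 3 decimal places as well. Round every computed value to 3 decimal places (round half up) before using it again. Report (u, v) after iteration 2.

(-2.256, 2.020)

Iteration 1:
  u: GS value = (10 - (-2)·-2.000) / (-5) = -1.200;  u ← (1−ω)·3.000 + ω·-1.200 = -0.780
  v: GS value = (6 - (3)·-0.780) / (6) = 1.390;  v ← (1−ω)·-2.000 + ω·1.390 = 1.051
Iteration 2:
  u: GS value = (10 - (-2)·1.051) / (-5) = -2.420;  u ← (1−ω)·-0.780 + ω·-2.420 = -2.256
  v: GS value = (6 - (3)·-2.256) / (6) = 2.128;  v ← (1−ω)·1.051 + ω·2.128 = 2.020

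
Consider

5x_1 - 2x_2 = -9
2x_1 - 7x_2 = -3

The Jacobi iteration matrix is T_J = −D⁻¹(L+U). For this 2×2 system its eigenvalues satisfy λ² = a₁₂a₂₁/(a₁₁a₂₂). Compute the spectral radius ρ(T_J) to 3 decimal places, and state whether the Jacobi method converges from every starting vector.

0.338

a₁₂a₂₁/(a₁₁a₂₂) = (-2)·(2) / ((5)·(-7)) = 0.114286
ρ = √|0.114286| = √0.114286 = 0.338
ρ < 1, so Jacobi converges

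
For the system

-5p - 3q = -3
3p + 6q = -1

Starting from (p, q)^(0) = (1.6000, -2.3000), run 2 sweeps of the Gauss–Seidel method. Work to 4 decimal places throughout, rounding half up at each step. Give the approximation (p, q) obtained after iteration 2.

(1.2940, -0.8137)

Iteration 1:
  p = (-3 - (-3)·-2.3000) / (-5) = 1.9800
  q = (-1 - (3)·1.9800) / (6) = -1.1567
Iteration 2:
  p = (-3 - (-3)·-1.1567) / (-5) = 1.2940
  q = (-1 - (3)·1.2940) / (6) = -0.8137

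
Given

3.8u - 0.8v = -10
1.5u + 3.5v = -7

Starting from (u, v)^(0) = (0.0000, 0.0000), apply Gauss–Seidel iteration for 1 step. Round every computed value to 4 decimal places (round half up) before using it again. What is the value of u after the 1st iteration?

-2.6316

Iteration 1:
  u = (-10 - (-0.8)·0.0000) / (3.8) = -2.6316
  v = (-7 - (1.5)·-2.6316) / (3.5) = -0.8722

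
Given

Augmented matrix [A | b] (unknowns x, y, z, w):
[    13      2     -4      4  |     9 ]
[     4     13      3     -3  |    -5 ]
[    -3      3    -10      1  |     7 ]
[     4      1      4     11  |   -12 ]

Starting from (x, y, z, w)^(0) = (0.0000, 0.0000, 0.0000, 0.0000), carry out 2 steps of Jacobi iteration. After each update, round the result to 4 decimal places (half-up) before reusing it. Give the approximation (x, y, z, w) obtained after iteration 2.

Iteration 1:
  x = (9 - (2)·0.0000 - (-4)·0.0000 - (4)·0.0000) / (13) = 0.6923
  y = (-5 - (4)·0.0000 - (3)·0.0000 - (-3)·0.0000) / (13) = -0.3846
  z = (7 - (-3)·0.0000 - (3)·0.0000 - (1)·0.0000) / (-10) = -0.7000
  w = (-12 - (4)·0.0000 - (1)·0.0000 - (4)·0.0000) / (11) = -1.0909
Iteration 2:
  x = (9 - (2)·-0.3846 - (-4)·-0.7000 - (4)·-1.0909) / (13) = 0.8718
  y = (-5 - (4)·0.6923 - (3)·-0.7000 - (-3)·-1.0909) / (13) = -0.6878
  z = (7 - (-3)·0.6923 - (3)·-0.3846 - (1)·-1.0909) / (-10) = -1.1322
  w = (-12 - (4)·0.6923 - (1)·-0.3846 - (4)·-0.7000) / (11) = -1.0531

(0.8718, -0.6878, -1.1322, -1.0531)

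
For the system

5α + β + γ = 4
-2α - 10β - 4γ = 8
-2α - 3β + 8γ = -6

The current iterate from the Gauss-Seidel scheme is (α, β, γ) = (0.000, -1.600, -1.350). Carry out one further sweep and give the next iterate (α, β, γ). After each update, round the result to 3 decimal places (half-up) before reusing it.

(1.390, -0.538, -0.604)

One sweep:
  α = (4 - (1)·-1.600 - (1)·-1.350) / (5) = 1.390
  β = (8 - (-2)·1.390 - (-4)·-1.350) / (-10) = -0.538
  γ = (-6 - (-2)·1.390 - (-3)·-0.538) / (8) = -0.604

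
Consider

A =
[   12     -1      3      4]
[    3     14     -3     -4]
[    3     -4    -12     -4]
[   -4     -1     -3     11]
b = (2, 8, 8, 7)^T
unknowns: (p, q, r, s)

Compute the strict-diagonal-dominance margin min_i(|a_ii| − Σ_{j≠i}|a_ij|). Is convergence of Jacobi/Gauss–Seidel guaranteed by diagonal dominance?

1

row 1: |12| − (1+3+4) = 4
row 2: |14| − (3+3+4) = 4
row 3: |-12| − (3+4+4) = 1
row 4: |11| − (4+1+3) = 3
minimum over rows = 1 → strictly diagonally dominant (convergence guaranteed)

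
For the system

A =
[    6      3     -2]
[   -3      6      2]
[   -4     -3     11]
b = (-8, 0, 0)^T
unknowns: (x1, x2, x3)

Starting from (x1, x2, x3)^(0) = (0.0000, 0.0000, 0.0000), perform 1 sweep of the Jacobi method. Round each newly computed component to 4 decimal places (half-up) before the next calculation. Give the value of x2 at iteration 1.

Iteration 1:
  x1 = (-8 - (3)·0.0000 - (-2)·0.0000) / (6) = -1.3333
  x2 = (0 - (-3)·0.0000 - (2)·0.0000) / (6) = 0.0000
  x3 = (0 - (-4)·0.0000 - (-3)·0.0000) / (11) = 0.0000

0.0000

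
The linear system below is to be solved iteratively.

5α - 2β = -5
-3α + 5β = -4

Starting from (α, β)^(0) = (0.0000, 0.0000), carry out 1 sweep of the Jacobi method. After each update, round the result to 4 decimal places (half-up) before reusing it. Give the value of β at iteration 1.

-0.8000

Iteration 1:
  α = (-5 - (-2)·0.0000) / (5) = -1.0000
  β = (-4 - (-3)·0.0000) / (5) = -0.8000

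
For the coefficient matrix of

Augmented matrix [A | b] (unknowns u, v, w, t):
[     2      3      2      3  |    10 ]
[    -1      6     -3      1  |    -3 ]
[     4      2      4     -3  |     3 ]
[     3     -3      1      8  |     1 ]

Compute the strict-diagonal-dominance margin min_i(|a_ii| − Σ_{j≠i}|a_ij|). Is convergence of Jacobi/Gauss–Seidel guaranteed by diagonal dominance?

-6

row 1: |2| − (3+2+3) = -6
row 2: |6| − (1+3+1) = 1
row 3: |4| − (4+2+3) = -5
row 4: |8| − (3+3+1) = 1
minimum over rows = -6 → not strictly diagonally dominant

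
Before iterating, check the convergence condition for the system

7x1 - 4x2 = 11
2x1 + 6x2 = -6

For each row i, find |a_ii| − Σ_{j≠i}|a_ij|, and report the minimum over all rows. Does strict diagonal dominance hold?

row 1: |7| − (4) = 3
row 2: |6| − (2) = 4
minimum over rows = 3 → strictly diagonally dominant (convergence guaranteed)

3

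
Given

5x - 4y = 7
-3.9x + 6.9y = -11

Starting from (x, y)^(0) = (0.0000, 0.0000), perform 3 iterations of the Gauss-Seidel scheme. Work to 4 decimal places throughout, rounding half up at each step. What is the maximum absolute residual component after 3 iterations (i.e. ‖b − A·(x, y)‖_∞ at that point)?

Iteration 1:
  x = (7 - (-4)·0.0000) / (5) = 1.4000
  y = (-11 - (-3.9)·1.4000) / (6.9) = -0.8029
Iteration 2:
  x = (7 - (-4)·-0.8029) / (5) = 0.7577
  y = (-11 - (-3.9)·0.7577) / (6.9) = -1.1659
Iteration 3:
  x = (7 - (-4)·-1.1659) / (5) = 0.4673
  y = (-11 - (-3.9)·0.4673) / (6.9) = -1.3301
Residual b − A·x = (-0.6569, 0.0002); ∞-norm = 0.6569

0.6569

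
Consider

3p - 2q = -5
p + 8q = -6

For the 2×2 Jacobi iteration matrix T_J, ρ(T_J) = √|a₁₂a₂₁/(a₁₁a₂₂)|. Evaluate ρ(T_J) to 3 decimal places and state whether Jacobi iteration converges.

a₁₂a₂₁/(a₁₁a₂₂) = (-2)·(1) / ((3)·(8)) = -0.083333
ρ = √|-0.083333| = √0.083333 = 0.289
ρ < 1, so Jacobi converges

0.289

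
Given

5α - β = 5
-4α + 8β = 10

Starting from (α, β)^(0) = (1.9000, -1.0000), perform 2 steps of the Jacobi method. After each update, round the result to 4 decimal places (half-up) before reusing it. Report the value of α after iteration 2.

Iteration 1:
  α = (5 - (-1)·-1.0000) / (5) = 0.8000
  β = (10 - (-4)·1.9000) / (8) = 2.2000
Iteration 2:
  α = (5 - (-1)·2.2000) / (5) = 1.4400
  β = (10 - (-4)·0.8000) / (8) = 1.6500

1.4400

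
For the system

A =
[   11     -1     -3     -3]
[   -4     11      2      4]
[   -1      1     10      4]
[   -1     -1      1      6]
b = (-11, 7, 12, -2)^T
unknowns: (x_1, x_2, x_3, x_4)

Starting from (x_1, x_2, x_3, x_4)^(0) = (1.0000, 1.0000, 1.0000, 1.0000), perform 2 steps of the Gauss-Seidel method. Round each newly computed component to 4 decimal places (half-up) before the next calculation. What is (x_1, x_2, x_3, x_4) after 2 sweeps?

Iteration 1:
  x_1 = (-11 - (-1)·1.0000 - (-3)·1.0000 - (-3)·1.0000) / (11) = -0.3636
  x_2 = (7 - (-4)·-0.3636 - (2)·1.0000 - (4)·1.0000) / (11) = -0.0413
  x_3 = (12 - (-1)·-0.3636 - (1)·-0.0413 - (4)·1.0000) / (10) = 0.7678
  x_4 = (-2 - (-1)·-0.3636 - (-1)·-0.0413 - (1)·0.7678) / (6) = -0.5288
Iteration 2:
  x_1 = (-11 - (-1)·-0.0413 - (-3)·0.7678 - (-3)·-0.5288) / (11) = -0.9386
  x_2 = (7 - (-4)·-0.9386 - (2)·0.7678 - (4)·-0.5288) / (11) = 0.3477
  x_3 = (12 - (-1)·-0.9386 - (1)·0.3477 - (4)·-0.5288) / (10) = 1.2829
  x_4 = (-2 - (-1)·-0.9386 - (-1)·0.3477 - (1)·1.2829) / (6) = -0.6456

(-0.9386, 0.3477, 1.2829, -0.6456)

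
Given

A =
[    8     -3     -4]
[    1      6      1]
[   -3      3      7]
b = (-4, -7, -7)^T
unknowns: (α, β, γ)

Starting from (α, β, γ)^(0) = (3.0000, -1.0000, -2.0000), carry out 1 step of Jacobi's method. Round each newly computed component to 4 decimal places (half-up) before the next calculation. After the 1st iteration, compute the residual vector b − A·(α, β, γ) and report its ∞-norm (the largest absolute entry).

13.6252

Iteration 1:
  α = (-4 - (-3)·-1.0000 - (-4)·-2.0000) / (8) = -1.8750
  β = (-7 - (1)·3.0000 - (1)·-2.0000) / (6) = -1.3333
  γ = (-7 - (-3)·3.0000 - (3)·-1.0000) / (7) = 0.7143
Residual b − A·x = (9.8573, 2.1605, -13.6252); ∞-norm = 13.6252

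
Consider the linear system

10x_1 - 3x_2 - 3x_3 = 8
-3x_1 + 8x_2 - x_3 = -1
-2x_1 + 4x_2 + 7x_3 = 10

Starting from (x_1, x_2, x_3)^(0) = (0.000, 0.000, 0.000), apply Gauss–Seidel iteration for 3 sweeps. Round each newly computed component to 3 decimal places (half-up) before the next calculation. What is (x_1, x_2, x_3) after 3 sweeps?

Iteration 1:
  x_1 = (8 - (-3)·0.000 - (-3)·0.000) / (10) = 0.800
  x_2 = (-1 - (-3)·0.800 - (-1)·0.000) / (8) = 0.175
  x_3 = (10 - (-2)·0.800 - (4)·0.175) / (7) = 1.557
Iteration 2:
  x_1 = (8 - (-3)·0.175 - (-3)·1.557) / (10) = 1.320
  x_2 = (-1 - (-3)·1.320 - (-1)·1.557) / (8) = 0.565
  x_3 = (10 - (-2)·1.320 - (4)·0.565) / (7) = 1.483
Iteration 3:
  x_1 = (8 - (-3)·0.565 - (-3)·1.483) / (10) = 1.414
  x_2 = (-1 - (-3)·1.414 - (-1)·1.483) / (8) = 0.591
  x_3 = (10 - (-2)·1.414 - (4)·0.591) / (7) = 1.495

(1.414, 0.591, 1.495)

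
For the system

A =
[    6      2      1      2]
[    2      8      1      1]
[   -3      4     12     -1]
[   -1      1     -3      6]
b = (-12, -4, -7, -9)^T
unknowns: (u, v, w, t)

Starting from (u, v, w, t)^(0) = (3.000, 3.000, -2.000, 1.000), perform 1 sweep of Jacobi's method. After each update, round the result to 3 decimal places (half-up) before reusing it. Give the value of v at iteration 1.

Iteration 1:
  u = (-12 - (2)·3.000 - (1)·-2.000 - (2)·1.000) / (6) = -3.000
  v = (-4 - (2)·3.000 - (1)·-2.000 - (1)·1.000) / (8) = -1.125
  w = (-7 - (-3)·3.000 - (4)·3.000 - (-1)·1.000) / (12) = -0.750
  t = (-9 - (-1)·3.000 - (1)·3.000 - (-3)·-2.000) / (6) = -2.500

-1.125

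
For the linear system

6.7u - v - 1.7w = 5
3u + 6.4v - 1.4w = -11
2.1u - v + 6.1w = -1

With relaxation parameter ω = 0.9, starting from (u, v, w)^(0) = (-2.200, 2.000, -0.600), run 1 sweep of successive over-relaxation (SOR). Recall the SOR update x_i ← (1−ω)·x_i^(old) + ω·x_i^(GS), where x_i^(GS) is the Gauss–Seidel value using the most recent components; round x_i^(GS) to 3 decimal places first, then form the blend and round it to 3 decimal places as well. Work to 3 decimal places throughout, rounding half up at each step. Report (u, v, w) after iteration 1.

Iteration 1:
  u: GS value = (5 - (-1)·2.000 - (-1.7)·-0.600) / (6.7) = 0.893;  u ← (1−ω)·-2.200 + ω·0.893 = 0.584
  v: GS value = (-11 - (3)·0.584 - (-1.4)·-0.600) / (6.4) = -2.124;  v ← (1−ω)·2.000 + ω·-2.124 = -1.712
  w: GS value = (-1 - (2.1)·0.584 - (-1)·-1.712) / (6.1) = -0.646;  w ← (1−ω)·-0.600 + ω·-0.646 = -0.641

(0.584, -1.712, -0.641)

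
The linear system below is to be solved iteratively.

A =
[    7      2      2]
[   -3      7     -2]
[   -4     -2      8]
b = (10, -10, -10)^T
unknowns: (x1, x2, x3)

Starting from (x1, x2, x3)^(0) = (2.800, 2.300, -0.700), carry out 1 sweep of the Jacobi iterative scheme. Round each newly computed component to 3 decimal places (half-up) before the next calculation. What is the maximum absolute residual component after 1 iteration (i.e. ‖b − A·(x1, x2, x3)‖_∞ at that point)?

12.774

Iteration 1:
  x1 = (10 - (2)·2.300 - (2)·-0.700) / (7) = 0.971
  x2 = (-10 - (-3)·2.800 - (-2)·-0.700) / (7) = -0.429
  x3 = (-10 - (-4)·2.800 - (-2)·2.300) / (8) = 0.725
Residual b − A·x = (2.611, -2.634, -12.774); ∞-norm = 12.774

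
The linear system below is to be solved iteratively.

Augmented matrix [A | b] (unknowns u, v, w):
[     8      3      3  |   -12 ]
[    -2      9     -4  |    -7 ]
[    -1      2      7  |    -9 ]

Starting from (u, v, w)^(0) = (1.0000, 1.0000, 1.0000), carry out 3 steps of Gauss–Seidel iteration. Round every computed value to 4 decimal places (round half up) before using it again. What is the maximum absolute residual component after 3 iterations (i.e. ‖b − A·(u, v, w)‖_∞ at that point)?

Iteration 1:
  u = (-12 - (3)·1.0000 - (3)·1.0000) / (8) = -2.2500
  v = (-7 - (-2)·-2.2500 - (-4)·1.0000) / (9) = -0.8333
  w = (-9 - (-1)·-2.2500 - (2)·-0.8333) / (7) = -1.3691
Iteration 2:
  u = (-12 - (3)·-0.8333 - (3)·-1.3691) / (8) = -0.6741
  v = (-7 - (-2)·-0.6741 - (-4)·-1.3691) / (9) = -1.5361
  w = (-9 - (-1)·-0.6741 - (2)·-1.5361) / (7) = -0.9431
Iteration 3:
  u = (-12 - (3)·-1.5361 - (3)·-0.9431) / (8) = -0.5703
  v = (-7 - (-2)·-0.5703 - (-4)·-0.9431) / (9) = -1.3237
  w = (-9 - (-1)·-0.5703 - (2)·-1.3237) / (7) = -0.9890
Residual b − A·x = (-0.4995, -0.1833, 0.0001); ∞-norm = 0.4995

0.4995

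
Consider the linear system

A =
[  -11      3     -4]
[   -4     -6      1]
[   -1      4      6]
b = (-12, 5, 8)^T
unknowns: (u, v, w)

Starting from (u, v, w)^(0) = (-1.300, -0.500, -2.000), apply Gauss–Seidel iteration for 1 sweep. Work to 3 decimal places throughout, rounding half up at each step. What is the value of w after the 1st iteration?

Iteration 1:
  u = (-12 - (3)·-0.500 - (-4)·-2.000) / (-11) = 1.682
  v = (5 - (-4)·1.682 - (1)·-2.000) / (-6) = -2.288
  w = (8 - (-1)·1.682 - (4)·-2.288) / (6) = 3.139

3.139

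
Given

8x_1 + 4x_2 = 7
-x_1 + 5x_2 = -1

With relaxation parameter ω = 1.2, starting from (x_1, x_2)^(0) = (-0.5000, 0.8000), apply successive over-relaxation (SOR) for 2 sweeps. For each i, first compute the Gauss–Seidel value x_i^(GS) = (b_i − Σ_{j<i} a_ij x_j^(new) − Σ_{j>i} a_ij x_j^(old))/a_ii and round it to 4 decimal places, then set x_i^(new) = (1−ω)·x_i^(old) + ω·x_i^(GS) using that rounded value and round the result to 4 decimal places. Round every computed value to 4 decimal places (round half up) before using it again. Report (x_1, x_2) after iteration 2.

(1.0595, 0.0621)

Iteration 1:
  x_1: GS value = (7 - (4)·0.8000) / (8) = 0.4750;  x_1 ← (1−ω)·-0.5000 + ω·0.4750 = 0.6700
  x_2: GS value = (-1 - (-1)·0.6700) / (5) = -0.0660;  x_2 ← (1−ω)·0.8000 + ω·-0.0660 = -0.2392
Iteration 2:
  x_1: GS value = (7 - (4)·-0.2392) / (8) = 0.9946;  x_1 ← (1−ω)·0.6700 + ω·0.9946 = 1.0595
  x_2: GS value = (-1 - (-1)·1.0595) / (5) = 0.0119;  x_2 ← (1−ω)·-0.2392 + ω·0.0119 = 0.0621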